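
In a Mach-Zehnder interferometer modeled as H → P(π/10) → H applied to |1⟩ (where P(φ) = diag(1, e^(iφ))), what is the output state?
(0.02447 - 0.1545i)|0⟩ + (0.9755 + 0.1545i)|1⟩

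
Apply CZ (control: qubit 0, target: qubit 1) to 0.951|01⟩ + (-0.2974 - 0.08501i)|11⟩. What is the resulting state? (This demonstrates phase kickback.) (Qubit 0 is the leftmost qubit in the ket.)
0.951|01⟩ + (0.2974 + 0.08501i)|11⟩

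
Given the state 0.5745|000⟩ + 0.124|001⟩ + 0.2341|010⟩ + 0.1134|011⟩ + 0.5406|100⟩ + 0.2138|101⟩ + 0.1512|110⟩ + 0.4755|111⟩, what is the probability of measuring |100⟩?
0.2922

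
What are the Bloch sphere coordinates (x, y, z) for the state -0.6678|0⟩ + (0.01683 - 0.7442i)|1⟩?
(-0.02248, 0.994, -0.1082)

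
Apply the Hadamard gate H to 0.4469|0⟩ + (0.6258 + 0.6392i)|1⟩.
(0.7585 + 0.452i)|0⟩ + (-0.1265 - 0.452i)|1⟩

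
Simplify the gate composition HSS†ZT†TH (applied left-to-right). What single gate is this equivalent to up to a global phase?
X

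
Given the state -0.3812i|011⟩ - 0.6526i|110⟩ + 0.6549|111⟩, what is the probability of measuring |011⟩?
0.1453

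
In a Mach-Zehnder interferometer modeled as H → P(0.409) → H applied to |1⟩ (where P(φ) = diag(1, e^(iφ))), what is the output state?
(0.04124 - 0.1988i)|0⟩ + (0.9588 + 0.1988i)|1⟩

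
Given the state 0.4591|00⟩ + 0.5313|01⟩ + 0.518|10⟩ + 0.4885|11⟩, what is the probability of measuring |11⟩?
0.2386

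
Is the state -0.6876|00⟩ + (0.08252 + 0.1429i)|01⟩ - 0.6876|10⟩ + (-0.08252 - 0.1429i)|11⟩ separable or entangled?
Entangled

Writing the state as a|00⟩ + b|01⟩ + c|10⟩ + d|11⟩, it is a product state iff ad − bc = 0.
Here (a, b, c, d) = (-0.6876, (0.08252 + 0.1429i), -0.6876, (-0.08252 - 0.1429i)): ad − bc = (-0.6876)(-0.08252 - 0.1429i) − (0.08252 + 0.1429i)(-0.6876) = (0.1135 + 0.1965i) ≠ 0, so the state is entangled.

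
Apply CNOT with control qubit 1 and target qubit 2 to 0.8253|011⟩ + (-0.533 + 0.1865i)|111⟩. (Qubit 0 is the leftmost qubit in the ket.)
0.8253|010⟩ + (-0.533 + 0.1865i)|110⟩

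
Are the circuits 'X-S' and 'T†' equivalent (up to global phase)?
No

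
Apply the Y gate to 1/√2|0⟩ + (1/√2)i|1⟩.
1/√2|0⟩ + (1/√2)i|1⟩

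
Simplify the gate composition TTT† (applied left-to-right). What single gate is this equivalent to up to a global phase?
T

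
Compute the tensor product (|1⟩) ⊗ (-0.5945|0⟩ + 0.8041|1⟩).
-0.5945|10⟩ + 0.8041|11⟩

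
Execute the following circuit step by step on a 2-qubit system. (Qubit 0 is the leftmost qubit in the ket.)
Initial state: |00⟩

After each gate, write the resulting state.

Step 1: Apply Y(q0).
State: i|10⟩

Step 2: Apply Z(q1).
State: i|10⟩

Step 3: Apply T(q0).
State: (-1/√2 + (1/√2)i)|10⟩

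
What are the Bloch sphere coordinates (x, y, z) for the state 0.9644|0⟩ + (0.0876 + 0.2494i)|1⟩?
(0.169, 0.481, 0.8602)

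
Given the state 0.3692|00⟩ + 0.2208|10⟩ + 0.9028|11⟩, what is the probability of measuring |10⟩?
0.04875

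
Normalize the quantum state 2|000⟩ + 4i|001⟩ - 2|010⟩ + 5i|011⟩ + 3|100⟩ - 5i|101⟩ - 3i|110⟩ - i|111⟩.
0.2074|000⟩ + 0.4148i|001⟩ - 0.2074|010⟩ + 0.5185i|011⟩ + 0.3111|100⟩ - 0.5185i|101⟩ - 0.3111i|110⟩ - 0.1037i|111⟩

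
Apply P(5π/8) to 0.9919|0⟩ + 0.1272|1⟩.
0.9919|0⟩ + (-0.04868 + 0.1175i)|1⟩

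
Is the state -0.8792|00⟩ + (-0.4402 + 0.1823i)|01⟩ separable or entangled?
Separable

Writing the state as a|00⟩ + b|01⟩ + c|10⟩ + d|11⟩, it is a product state iff ad − bc = 0.
Here (a, b, c, d) = (-0.8792, (-0.4402 + 0.1823i), 0, 0): ad − bc = (-0.8792)(0) − (-0.4402 + 0.1823i)(0) = 0, so the state is separable.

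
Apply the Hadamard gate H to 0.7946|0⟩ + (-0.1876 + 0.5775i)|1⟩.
(0.4292 + 0.4084i)|0⟩ + (0.6945 - 0.4084i)|1⟩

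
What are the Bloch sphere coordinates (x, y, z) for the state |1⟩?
(0, 0, -1)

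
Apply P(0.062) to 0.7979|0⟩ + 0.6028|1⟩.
0.7979|0⟩ + (0.6016 + 0.03735i)|1⟩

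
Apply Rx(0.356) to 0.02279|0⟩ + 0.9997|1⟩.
(0.02243 - 0.177i)|0⟩ + (0.9839 - 0.004035i)|1⟩

Rx(0.356) = [[cos(θ/2), −i·sin(θ/2)], [−i·sin(θ/2), cos(θ/2)]]; θ = 0.356, cos(θ/2) ≈ 0.9842, sin(θ/2) ≈ 0.177062.
With a = amp(|0⟩) = 0.02279 and b = amp(|1⟩) = 0.9997:
new amp(|0⟩) = (0.9842)·a + (-0.177062i)·b = (0.02243 - 0.177i)
new amp(|1⟩) = (-0.177062i)·a + (0.9842)·b = (0.9839 - 0.004035i)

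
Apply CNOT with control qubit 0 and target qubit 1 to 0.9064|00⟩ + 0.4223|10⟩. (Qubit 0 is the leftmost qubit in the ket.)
0.9064|00⟩ + 0.4223|11⟩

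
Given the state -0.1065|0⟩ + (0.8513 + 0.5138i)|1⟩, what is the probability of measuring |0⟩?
0.01134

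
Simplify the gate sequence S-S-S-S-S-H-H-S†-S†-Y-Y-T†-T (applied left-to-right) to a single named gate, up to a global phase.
S†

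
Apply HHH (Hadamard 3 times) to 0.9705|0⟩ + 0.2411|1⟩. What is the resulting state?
0.8567|0⟩ + 0.5158|1⟩

H² = I, so H^3 = H: a single Hadamard. With (a, b) = (0.9705, 0.2411), H gives ((a + b)/√2, (a − b)/√2) = (0.8567, 0.5158).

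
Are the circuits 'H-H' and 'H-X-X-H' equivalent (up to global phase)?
Yes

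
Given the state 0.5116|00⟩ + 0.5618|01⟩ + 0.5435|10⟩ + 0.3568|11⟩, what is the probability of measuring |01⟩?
0.3156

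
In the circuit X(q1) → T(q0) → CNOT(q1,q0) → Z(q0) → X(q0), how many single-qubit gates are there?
4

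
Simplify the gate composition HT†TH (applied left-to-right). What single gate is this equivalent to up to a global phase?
I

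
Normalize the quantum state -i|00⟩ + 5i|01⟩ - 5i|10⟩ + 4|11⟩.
-0.1222i|00⟩ + 0.6108i|01⟩ - 0.6108i|10⟩ + 0.4887|11⟩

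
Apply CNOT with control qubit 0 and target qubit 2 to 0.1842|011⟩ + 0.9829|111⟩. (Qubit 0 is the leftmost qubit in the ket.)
0.1842|011⟩ + 0.9829|110⟩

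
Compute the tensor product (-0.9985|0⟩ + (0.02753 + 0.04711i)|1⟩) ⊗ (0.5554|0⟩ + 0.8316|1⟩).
-0.5546|00⟩ - 0.8304|01⟩ + (0.01529 + 0.02616i)|10⟩ + (0.02289 + 0.03918i)|11⟩

amp(|b₁b₂…⟩) = product of the factor amplitudes for bits b₁, b₂, …; only kets whose every factor amplitude is nonzero survive.
|00⟩: (-0.9985)(0.5554) = -0.5546
|01⟩: (-0.9985)(0.8316) = -0.8304
|10⟩: (0.02753 + 0.04711i)(0.5554) = (0.01529 + 0.02616i)
|11⟩: (0.02753 + 0.04711i)(0.8316) = (0.02289 + 0.03918i)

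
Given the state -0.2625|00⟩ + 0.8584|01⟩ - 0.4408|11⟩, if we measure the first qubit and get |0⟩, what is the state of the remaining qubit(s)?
-0.2924|0⟩ + 0.9563|1⟩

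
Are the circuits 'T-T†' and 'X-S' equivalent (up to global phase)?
No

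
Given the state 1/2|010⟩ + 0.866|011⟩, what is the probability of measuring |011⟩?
0.75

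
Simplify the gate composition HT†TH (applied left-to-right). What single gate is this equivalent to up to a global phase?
I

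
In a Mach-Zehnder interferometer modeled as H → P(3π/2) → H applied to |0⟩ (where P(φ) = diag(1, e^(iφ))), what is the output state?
(1/2 - (1/2)i)|0⟩ + (1/2 + (1/2)i)|1⟩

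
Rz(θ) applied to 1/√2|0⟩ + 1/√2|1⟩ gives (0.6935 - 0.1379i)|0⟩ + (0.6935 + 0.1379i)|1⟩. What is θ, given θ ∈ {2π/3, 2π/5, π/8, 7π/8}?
π/8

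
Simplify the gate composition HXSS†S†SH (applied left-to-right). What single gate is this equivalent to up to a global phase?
Z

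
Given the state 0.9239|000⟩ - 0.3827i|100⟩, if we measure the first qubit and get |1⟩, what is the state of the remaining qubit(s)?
-i|00⟩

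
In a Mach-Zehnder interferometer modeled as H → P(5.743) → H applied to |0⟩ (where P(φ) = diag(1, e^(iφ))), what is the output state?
(0.9288 - 0.2571i)|0⟩ + (0.07119 + 0.2571i)|1⟩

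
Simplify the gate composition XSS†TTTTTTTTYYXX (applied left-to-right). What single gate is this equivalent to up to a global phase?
X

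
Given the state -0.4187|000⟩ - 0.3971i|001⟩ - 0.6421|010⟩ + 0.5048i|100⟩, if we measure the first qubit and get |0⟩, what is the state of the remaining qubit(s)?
-0.485|00⟩ - 0.46i|01⟩ - 0.7438|10⟩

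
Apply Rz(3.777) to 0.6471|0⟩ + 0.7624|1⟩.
(-0.2021 - 0.6147i)|0⟩ + (-0.2382 + 0.7242i)|1⟩

Rz(3.777) = [[e^(−iθ/2), 0], [0, e^(iθ/2)]] with e^(±iθ/2) = cos(θ/2) ± i·sin(θ/2); θ = 3.777, cos(θ/2) ≈ -0.312386, sin(θ/2) ≈ 0.949955.
With a = amp(|0⟩) = 0.6471 and b = amp(|1⟩) = 0.7624:
new amp(|0⟩) = (-0.312386 - 0.949955i)·a = (-0.2021 - 0.6147i)
new amp(|1⟩) = (-0.312386 + 0.949955i)·b = (-0.2382 + 0.7242i)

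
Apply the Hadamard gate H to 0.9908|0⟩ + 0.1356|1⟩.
0.7965|0⟩ + 0.6047|1⟩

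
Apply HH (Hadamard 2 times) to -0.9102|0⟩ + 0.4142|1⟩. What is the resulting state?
-0.9102|0⟩ + 0.4142|1⟩

H² = I, so an even number of Hadamards cancels: H^2 = I and the state is unchanged.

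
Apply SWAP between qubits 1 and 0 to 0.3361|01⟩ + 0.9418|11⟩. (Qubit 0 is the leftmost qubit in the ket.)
0.3361|10⟩ + 0.9418|11⟩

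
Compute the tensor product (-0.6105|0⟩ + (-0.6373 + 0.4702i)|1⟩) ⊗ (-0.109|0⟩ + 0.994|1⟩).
0.06654|00⟩ - 0.6068|01⟩ + (0.06947 - 0.05125i)|10⟩ + (-0.6335 + 0.4674i)|11⟩

amp(|b₁b₂…⟩) = product of the factor amplitudes for bits b₁, b₂, …; only kets whose every factor amplitude is nonzero survive.
|00⟩: (-0.6105)(-0.109) = 0.06654
|01⟩: (-0.6105)(0.994) = -0.6068
|10⟩: (-0.6373 + 0.4702i)(-0.109) = (0.06947 - 0.05125i)
|11⟩: (-0.6373 + 0.4702i)(0.994) = (-0.6335 + 0.4674i)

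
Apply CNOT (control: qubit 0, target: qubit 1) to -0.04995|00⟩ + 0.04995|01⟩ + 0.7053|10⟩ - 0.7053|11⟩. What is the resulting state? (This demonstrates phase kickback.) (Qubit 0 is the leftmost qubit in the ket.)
-0.04995|00⟩ + 0.04995|01⟩ - 0.7053|10⟩ + 0.7053|11⟩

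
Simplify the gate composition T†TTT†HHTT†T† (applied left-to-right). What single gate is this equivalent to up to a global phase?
T†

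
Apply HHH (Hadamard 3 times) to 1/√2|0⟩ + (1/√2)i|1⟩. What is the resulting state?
(1/2 + (1/2)i)|0⟩ + (1/2 - (1/2)i)|1⟩

H² = I, so H^3 = H: a single Hadamard. With (a, b) = (1/√2, (1/√2)i), H gives ((a + b)/√2, (a − b)/√2) = ((1/2 + (1/2)i), (1/2 - (1/2)i)).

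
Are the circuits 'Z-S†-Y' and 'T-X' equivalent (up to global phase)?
No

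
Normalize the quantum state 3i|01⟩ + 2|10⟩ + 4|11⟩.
0.5571i|01⟩ + 0.3714|10⟩ + 0.7428|11⟩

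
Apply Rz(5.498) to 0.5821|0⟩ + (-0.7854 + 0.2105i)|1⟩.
(-0.5378 - 0.2227i)|0⟩ + (0.6451 - 0.495i)|1⟩

Rz(5.498) = [[e^(−iθ/2), 0], [0, e^(iθ/2)]] with e^(±iθ/2) = cos(θ/2) ± i·sin(θ/2); θ = 5.498, cos(θ/2) ≈ -0.92392, sin(θ/2) ≈ 0.382585.
With a = amp(|0⟩) = 0.5821 and b = amp(|1⟩) = (-0.7854 + 0.2105i):
new amp(|0⟩) = (-0.92392 - 0.382585i)·a = (-0.5378 - 0.2227i)
new amp(|1⟩) = (-0.92392 + 0.382585i)·b = (0.6451 - 0.495i)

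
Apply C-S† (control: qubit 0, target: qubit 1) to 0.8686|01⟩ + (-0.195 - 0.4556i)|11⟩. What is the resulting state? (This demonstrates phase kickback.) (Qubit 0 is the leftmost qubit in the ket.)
0.8686|01⟩ + (-0.4556 + 0.195i)|11⟩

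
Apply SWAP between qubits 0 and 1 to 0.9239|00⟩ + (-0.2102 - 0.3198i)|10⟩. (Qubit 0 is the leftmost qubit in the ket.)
0.9239|00⟩ + (-0.2102 - 0.3198i)|01⟩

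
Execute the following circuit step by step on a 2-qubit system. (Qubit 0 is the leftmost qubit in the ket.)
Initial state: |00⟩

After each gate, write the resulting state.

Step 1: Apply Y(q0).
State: i|10⟩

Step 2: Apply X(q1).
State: i|11⟩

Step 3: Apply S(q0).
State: -|11⟩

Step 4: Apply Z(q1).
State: |11⟩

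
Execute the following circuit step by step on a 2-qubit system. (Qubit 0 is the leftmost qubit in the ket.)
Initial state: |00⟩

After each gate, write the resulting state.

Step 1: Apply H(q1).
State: 1/√2|00⟩ + 1/√2|01⟩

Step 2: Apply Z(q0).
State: 1/√2|00⟩ + 1/√2|01⟩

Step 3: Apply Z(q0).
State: 1/√2|00⟩ + 1/√2|01⟩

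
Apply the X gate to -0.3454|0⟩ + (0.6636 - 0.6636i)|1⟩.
(0.6636 - 0.6636i)|0⟩ - 0.3454|1⟩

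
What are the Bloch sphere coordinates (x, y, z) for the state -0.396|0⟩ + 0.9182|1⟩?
(-0.7272, 0, -0.6863)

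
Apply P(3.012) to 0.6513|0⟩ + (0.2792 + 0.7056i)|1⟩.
0.6513|0⟩ + (-0.368 - 0.6636i)|1⟩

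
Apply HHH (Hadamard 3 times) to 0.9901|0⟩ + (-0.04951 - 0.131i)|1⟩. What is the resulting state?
(0.6651 - 0.09263i)|0⟩ + (0.7351 + 0.09263i)|1⟩

H² = I, so H^3 = H: a single Hadamard. With (a, b) = (0.9901, (-0.04951 - 0.131i)), H gives ((a + b)/√2, (a − b)/√2) = ((0.6651 - 0.09263i), (0.7351 + 0.09263i)).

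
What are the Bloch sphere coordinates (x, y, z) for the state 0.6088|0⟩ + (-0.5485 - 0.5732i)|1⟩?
(-0.6679, -0.6979, -0.2588)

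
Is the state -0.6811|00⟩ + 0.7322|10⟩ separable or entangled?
Separable

Writing the state as a|00⟩ + b|01⟩ + c|10⟩ + d|11⟩, it is a product state iff ad − bc = 0.
Here (a, b, c, d) = (-0.6811, 0, 0.7322, 0): ad − bc = (-0.6811)(0) − (0)(0.7322) = 0, so the state is separable.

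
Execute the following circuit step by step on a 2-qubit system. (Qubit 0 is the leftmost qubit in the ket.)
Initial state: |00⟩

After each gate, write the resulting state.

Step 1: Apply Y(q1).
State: i|01⟩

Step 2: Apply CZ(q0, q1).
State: i|01⟩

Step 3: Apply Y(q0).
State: -|11⟩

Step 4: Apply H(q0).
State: -1/√2|01⟩ + 1/√2|11⟩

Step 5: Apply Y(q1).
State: (1/√2)i|00⟩ - (1/√2)i|10⟩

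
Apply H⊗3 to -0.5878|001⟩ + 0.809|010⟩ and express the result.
0.07821|000⟩ + 0.4938|001⟩ - 0.4938|010⟩ - 0.07821|011⟩ + 0.07821|100⟩ + 0.4938|101⟩ - 0.4938|110⟩ - 0.07821|111⟩

H⊗3 gives amp(|y⟩) = (1/2√2) Σ_x (−1)^(x·y) amp(|x⟩), where x·y is the number of positions in which both x and y have a 1.
|000⟩: (-0.5878 + 0.809)/(2√2) = 0.07821
|001⟩: (0.5878 + 0.809)/(2√2) = 0.4938
|010⟩: (-0.5878 - 0.809)/(2√2) = -0.4938
|011⟩: (0.5878 - 0.809)/(2√2) = -0.07821
|100⟩: (-0.5878 + 0.809)/(2√2) = 0.07821
|101⟩: (0.5878 + 0.809)/(2√2) = 0.4938
|110⟩: (-0.5878 - 0.809)/(2√2) = -0.4938
|111⟩: (0.5878 - 0.809)/(2√2) = -0.07821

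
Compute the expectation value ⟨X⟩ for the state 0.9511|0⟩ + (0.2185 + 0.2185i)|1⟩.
0.4156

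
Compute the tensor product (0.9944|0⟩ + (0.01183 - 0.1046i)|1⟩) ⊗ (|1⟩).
0.9944|01⟩ + (0.01183 - 0.1046i)|11⟩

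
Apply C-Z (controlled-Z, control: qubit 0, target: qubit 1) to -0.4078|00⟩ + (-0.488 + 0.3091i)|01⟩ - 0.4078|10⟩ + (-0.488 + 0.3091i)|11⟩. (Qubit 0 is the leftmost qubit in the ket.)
-0.4078|00⟩ + (-0.488 + 0.3091i)|01⟩ - 0.4078|10⟩ + (0.488 - 0.3091i)|11⟩

C-Z leaves the control-|0⟩ kets |00⟩, |01⟩ unchanged and applies Z to qubit 1 on the control-|1⟩ pair (|10⟩, |11⟩).
Z = [[1, 0], [0, -1]].
With a = amp(|10⟩) = -0.4078 and b = amp(|11⟩) = (-0.488 + 0.3091i):
new amp(|10⟩) = (1)·a = -0.4078
new amp(|11⟩) = (-1)·b = (0.488 - 0.3091i)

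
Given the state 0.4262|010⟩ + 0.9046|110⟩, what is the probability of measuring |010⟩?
0.1816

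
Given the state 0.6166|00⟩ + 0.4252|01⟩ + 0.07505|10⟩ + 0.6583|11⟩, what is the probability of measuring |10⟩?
0.005633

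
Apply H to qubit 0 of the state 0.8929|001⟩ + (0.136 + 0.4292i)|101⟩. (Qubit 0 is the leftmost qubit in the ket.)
(0.7275 + 0.3035i)|001⟩ + (0.5352 - 0.3035i)|101⟩

H on qubit 0 mixes each pair of kets that differ only in qubit 0: amplitudes (a, b) of (|…0…⟩, |…1…⟩) become ((a + b)/√2, (a − b)/√2). Kets absent from the input have amplitude 0.
(|001⟩, |101⟩): (a, b) = (0.8929, (0.136 + 0.4292i)) → ((0.7275 + 0.3035i), (0.5352 - 0.3035i))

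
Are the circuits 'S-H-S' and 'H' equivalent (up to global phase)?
No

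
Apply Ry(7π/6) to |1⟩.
-0.9659|0⟩ - 0.2588|1⟩

Ry(7π/6) = [[cos(θ/2), −sin(θ/2)], [sin(θ/2), cos(θ/2)]]; θ = 7π/6, cos(θ/2) ≈ -0.258819, sin(θ/2) ≈ 0.965926.
With a = amp(|0⟩) = 0 and b = amp(|1⟩) = 1:
new amp(|0⟩) = (-0.258819)·a + (-0.965926)·b = -0.9659
new amp(|1⟩) = (0.965926)·a + (-0.258819)·b = -0.2588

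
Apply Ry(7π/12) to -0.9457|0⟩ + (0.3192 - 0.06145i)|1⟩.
(-0.8289 + 0.04875i)|0⟩ + (-0.556 - 0.03741i)|1⟩

Ry(7π/12) = [[cos(θ/2), −sin(θ/2)], [sin(θ/2), cos(θ/2)]]; θ = 7π/12, cos(θ/2) ≈ 0.608761, sin(θ/2) ≈ 0.793353.
With a = amp(|0⟩) = -0.9457 and b = amp(|1⟩) = (0.3192 - 0.06145i):
new amp(|0⟩) = (0.608761)·a + (-0.793353)·b = (-0.8289 + 0.04875i)
new amp(|1⟩) = (0.793353)·a + (0.608761)·b = (-0.556 - 0.03741i)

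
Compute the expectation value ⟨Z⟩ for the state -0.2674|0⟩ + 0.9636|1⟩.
-0.857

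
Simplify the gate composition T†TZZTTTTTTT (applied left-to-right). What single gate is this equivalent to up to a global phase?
T†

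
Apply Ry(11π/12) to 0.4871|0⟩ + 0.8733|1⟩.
-0.8022|0⟩ + 0.5969|1⟩

Ry(11π/12) = [[cos(θ/2), −sin(θ/2)], [sin(θ/2), cos(θ/2)]]; θ = 11π/12, cos(θ/2) ≈ 0.130526, sin(θ/2) ≈ 0.991445.
With a = amp(|0⟩) = 0.4871 and b = amp(|1⟩) = 0.8733:
new amp(|0⟩) = (0.130526)·a + (-0.991445)·b = -0.8022
new amp(|1⟩) = (0.991445)·a + (0.130526)·b = 0.5969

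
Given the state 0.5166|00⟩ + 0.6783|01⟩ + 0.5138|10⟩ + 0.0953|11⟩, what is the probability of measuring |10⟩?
0.264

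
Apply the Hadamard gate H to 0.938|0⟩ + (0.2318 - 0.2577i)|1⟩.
(0.8272 - 0.1822i)|0⟩ + (0.4994 + 0.1822i)|1⟩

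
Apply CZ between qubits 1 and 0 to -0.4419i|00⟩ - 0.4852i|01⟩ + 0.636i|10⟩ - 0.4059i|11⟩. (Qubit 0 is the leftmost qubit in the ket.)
-0.4419i|00⟩ - 0.4852i|01⟩ + 0.636i|10⟩ + 0.4059i|11⟩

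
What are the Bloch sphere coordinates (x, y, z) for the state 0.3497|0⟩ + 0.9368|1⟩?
(0.6552, 0, -0.7553)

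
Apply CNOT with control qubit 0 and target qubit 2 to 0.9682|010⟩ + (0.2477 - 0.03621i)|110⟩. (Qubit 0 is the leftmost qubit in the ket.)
0.9682|010⟩ + (0.2477 - 0.03621i)|111⟩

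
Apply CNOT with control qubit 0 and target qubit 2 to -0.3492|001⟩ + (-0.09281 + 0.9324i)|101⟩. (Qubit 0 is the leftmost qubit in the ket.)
-0.3492|001⟩ + (-0.09281 + 0.9324i)|100⟩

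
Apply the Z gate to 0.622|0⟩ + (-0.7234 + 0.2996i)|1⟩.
0.622|0⟩ + (0.7234 - 0.2996i)|1⟩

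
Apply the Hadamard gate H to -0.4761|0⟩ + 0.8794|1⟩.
0.2852|0⟩ - 0.9585|1⟩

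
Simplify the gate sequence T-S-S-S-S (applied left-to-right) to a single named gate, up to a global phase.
T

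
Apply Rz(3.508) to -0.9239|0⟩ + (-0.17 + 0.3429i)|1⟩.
(0.1683 + 0.9084i)|0⟩ + (-0.3062 - 0.2296i)|1⟩

Rz(3.508) = [[e^(−iθ/2), 0], [0, e^(iθ/2)]] with e^(±iθ/2) = cos(θ/2) ± i·sin(θ/2); θ = 3.508, cos(θ/2) ≈ -0.182181, sin(θ/2) ≈ 0.983265.
With a = amp(|0⟩) = -0.9239 and b = amp(|1⟩) = (-0.17 + 0.3429i):
new amp(|0⟩) = (-0.182181 - 0.983265i)·a = (0.1683 + 0.9084i)
new amp(|1⟩) = (-0.182181 + 0.983265i)·b = (-0.3062 - 0.2296i)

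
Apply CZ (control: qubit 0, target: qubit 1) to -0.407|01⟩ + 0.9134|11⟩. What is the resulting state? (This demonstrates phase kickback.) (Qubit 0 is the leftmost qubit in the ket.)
-0.407|01⟩ - 0.9134|11⟩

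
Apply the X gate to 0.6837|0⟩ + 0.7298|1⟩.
0.7298|0⟩ + 0.6837|1⟩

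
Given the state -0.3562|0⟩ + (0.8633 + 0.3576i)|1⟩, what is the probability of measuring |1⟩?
0.8732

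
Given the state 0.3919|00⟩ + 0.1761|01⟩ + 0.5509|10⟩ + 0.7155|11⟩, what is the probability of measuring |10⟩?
0.3035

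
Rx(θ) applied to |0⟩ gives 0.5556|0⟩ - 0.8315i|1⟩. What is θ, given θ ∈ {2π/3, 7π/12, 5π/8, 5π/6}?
5π/8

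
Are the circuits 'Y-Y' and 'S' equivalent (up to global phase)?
No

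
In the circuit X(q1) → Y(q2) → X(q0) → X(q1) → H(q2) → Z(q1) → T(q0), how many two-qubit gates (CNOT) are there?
0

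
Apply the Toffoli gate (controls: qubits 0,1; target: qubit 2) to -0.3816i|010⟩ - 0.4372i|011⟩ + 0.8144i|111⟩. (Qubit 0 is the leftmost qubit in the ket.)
-0.3816i|010⟩ - 0.4372i|011⟩ + 0.8144i|110⟩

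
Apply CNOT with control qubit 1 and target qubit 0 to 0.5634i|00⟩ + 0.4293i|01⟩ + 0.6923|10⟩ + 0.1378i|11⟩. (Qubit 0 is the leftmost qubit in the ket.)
0.5634i|00⟩ + 0.1378i|01⟩ + 0.6923|10⟩ + 0.4293i|11⟩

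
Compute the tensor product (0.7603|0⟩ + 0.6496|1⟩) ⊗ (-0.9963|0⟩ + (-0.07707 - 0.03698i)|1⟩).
-0.7575|00⟩ + (-0.0586 - 0.02812i)|01⟩ - 0.6472|10⟩ + (-0.05006 - 0.02402i)|11⟩

amp(|b₁b₂…⟩) = product of the factor amplitudes for bits b₁, b₂, …; only kets whose every factor amplitude is nonzero survive.
|00⟩: (0.7603)(-0.9963) = -0.7575
|01⟩: (0.7603)(-0.07707 - 0.03698i) = (-0.0586 - 0.02812i)
|10⟩: (0.6496)(-0.9963) = -0.6472
|11⟩: (0.6496)(-0.07707 - 0.03698i) = (-0.05006 - 0.02402i)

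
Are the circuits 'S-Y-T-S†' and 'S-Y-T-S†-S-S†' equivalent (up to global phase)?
Yes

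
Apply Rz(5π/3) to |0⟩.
(-0.866 - (1/2)i)|0⟩

Rz(5π/3) = [[e^(−iθ/2), 0], [0, e^(iθ/2)]] with e^(±iθ/2) = cos(θ/2) ± i·sin(θ/2); θ = 5π/3, cos(θ/2) ≈ -0.866025, sin(θ/2) ≈ 0.5.
With a = amp(|0⟩) = 1 and b = amp(|1⟩) = 0:
new amp(|0⟩) = (-0.866025 - 0.5i)·a = (-0.866 - (1/2)i)
new amp(|1⟩) = (-0.866025 + 0.5i)·b = 0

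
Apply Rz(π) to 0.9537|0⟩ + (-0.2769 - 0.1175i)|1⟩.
-0.9537i|0⟩ + (0.1175 - 0.2769i)|1⟩

Rz(π) = [[e^(−iθ/2), 0], [0, e^(iθ/2)]] with e^(±iθ/2) = cos(θ/2) ± i·sin(θ/2); θ = π, cos(θ/2) ≈ 0, sin(θ/2) ≈ 1.
With a = amp(|0⟩) = 0.9537 and b = amp(|1⟩) = (-0.2769 - 0.1175i):
new amp(|0⟩) = (-i)·a = -0.9537i
new amp(|1⟩) = (i)·b = (0.1175 - 0.2769i)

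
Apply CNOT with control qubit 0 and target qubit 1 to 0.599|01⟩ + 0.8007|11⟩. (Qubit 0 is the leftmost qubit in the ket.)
0.599|01⟩ + 0.8007|10⟩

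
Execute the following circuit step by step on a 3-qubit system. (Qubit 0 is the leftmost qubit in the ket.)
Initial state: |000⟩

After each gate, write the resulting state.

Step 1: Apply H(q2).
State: 1/√2|000⟩ + 1/√2|001⟩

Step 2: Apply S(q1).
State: 1/√2|000⟩ + 1/√2|001⟩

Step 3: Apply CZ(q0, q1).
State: 1/√2|000⟩ + 1/√2|001⟩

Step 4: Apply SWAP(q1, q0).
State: 1/√2|000⟩ + 1/√2|001⟩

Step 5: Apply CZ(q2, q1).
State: 1/√2|000⟩ + 1/√2|001⟩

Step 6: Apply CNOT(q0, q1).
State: 1/√2|000⟩ + 1/√2|001⟩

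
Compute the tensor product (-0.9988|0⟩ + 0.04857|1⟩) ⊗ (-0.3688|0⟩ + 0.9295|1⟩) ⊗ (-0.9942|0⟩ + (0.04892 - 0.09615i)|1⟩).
-0.3662|000⟩ + (0.01802 - 0.03542i)|001⟩ + 0.923|010⟩ + (-0.04542 + 0.08926i)|011⟩ + 0.01781|100⟩ + (-0.0008763 + 0.001722i)|101⟩ - 0.04488|110⟩ + (0.002209 - 0.004341i)|111⟩

amp(|b₁b₂…⟩) = product of the factor amplitudes for bits b₁, b₂, …; only kets whose every factor amplitude is nonzero survive.
|000⟩: (-0.9988)(-0.3688)(-0.9942) = -0.3662
|001⟩: (-0.9988)(-0.3688)(0.04892 - 0.09615i) = (0.01802 - 0.03542i)
|010⟩: (-0.9988)(0.9295)(-0.9942) = 0.923
|011⟩: (-0.9988)(0.9295)(0.04892 - 0.09615i) = (-0.04542 + 0.08926i)
|100⟩: (0.04857)(-0.3688)(-0.9942) = 0.01781
|101⟩: (0.04857)(-0.3688)(0.04892 - 0.09615i) = (-0.0008763 + 0.001722i)
|110⟩: (0.04857)(0.9295)(-0.9942) = -0.04488
|111⟩: (0.04857)(0.9295)(0.04892 - 0.09615i) = (0.002209 - 0.004341i)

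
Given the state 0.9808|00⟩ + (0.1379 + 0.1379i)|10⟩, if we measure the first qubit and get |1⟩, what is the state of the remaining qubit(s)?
(1/√2 + (1/√2)i)|0⟩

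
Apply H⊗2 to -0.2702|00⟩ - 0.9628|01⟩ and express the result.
-0.6165|00⟩ + 0.3463|01⟩ - 0.6165|10⟩ + 0.3463|11⟩

H⊗2 gives amp(|y⟩) = (1/2) Σ_x (−1)^(x·y) amp(|x⟩), where x·y is the number of positions in which both x and y have a 1.
|00⟩: (-0.2702 - 0.9628)/2 = -0.6165
|01⟩: (-0.2702 + 0.9628)/2 = 0.3463
|10⟩: (-0.2702 - 0.9628)/2 = -0.6165
|11⟩: (-0.2702 + 0.9628)/2 = 0.3463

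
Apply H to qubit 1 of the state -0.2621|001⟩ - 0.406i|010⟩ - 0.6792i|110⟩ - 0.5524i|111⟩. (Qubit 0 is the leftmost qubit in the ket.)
-0.2871i|000⟩ - 0.1853|001⟩ + 0.2871i|010⟩ - 0.1853|011⟩ - 0.4803i|100⟩ - 0.3906i|101⟩ + 0.4803i|110⟩ + 0.3906i|111⟩

H on qubit 1 mixes each pair of kets that differ only in qubit 1: amplitudes (a, b) of (|…0…⟩, |…1…⟩) become ((a + b)/√2, (a − b)/√2). Kets absent from the input have amplitude 0.
(|000⟩, |010⟩): (a, b) = (0, -0.406i) → (-0.2871i, 0.2871i)
(|001⟩, |011⟩): (a, b) = (-0.2621, 0) → (-0.1853, -0.1853)
(|100⟩, |110⟩): (a, b) = (0, -0.6792i) → (-0.4803i, 0.4803i)
(|101⟩, |111⟩): (a, b) = (0, -0.5524i) → (-0.3906i, 0.3906i)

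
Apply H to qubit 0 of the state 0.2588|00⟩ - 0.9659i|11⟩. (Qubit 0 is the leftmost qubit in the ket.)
0.183|00⟩ - 0.683i|01⟩ + 0.183|10⟩ + 0.683i|11⟩

H on qubit 0 mixes each pair of kets that differ only in qubit 0: amplitudes (a, b) of (|…0…⟩, |…1…⟩) become ((a + b)/√2, (a − b)/√2). Kets absent from the input have amplitude 0.
(|00⟩, |10⟩): (a, b) = (0.2588, 0) → (0.183, 0.183)
(|01⟩, |11⟩): (a, b) = (0, -0.9659i) → (-0.683i, 0.683i)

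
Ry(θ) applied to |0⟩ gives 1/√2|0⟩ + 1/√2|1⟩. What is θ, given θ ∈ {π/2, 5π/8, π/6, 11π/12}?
π/2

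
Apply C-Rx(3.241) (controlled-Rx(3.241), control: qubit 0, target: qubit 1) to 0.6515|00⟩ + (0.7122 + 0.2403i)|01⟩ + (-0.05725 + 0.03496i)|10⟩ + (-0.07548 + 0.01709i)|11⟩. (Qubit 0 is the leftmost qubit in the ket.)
0.6515|00⟩ + (0.7122 + 0.2403i)|01⟩ + (0.01991 + 0.07365i)|10⟩ + (0.03867 + 0.05633i)|11⟩

C-Rx(3.241) leaves the control-|0⟩ kets |00⟩, |01⟩ unchanged and applies Rx(3.241) to qubit 1 on the control-|1⟩ pair (|10⟩, |11⟩).
Rx(3.241) = [[cos(θ/2), −i·sin(θ/2)], [−i·sin(θ/2), cos(θ/2)]]; θ = 3.241, cos(θ/2) ≈ -0.0496832, sin(θ/2) ≈ 0.998765.
With a = amp(|10⟩) = (-0.05725 + 0.03496i) and b = amp(|11⟩) = (-0.07548 + 0.01709i):
new amp(|10⟩) = (-0.0496832)·a + (-0.998765i)·b = (0.01991 + 0.07365i)
new amp(|11⟩) = (-0.998765i)·a + (-0.0496832)·b = (0.03867 + 0.05633i)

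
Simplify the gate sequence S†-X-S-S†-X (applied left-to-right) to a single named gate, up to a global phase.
S†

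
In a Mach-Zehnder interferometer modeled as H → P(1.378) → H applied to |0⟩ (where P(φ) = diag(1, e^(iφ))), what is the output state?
(0.5958 + 0.4907i)|0⟩ + (0.4042 - 0.4907i)|1⟩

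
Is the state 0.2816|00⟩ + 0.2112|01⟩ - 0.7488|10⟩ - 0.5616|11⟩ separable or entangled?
Separable

Writing the state as a|00⟩ + b|01⟩ + c|10⟩ + d|11⟩, it is a product state iff ad − bc = 0.
Here (a, b, c, d) = (0.2816, 0.2112, -0.7488, -0.5616): ad − bc = (0.2816)(-0.5616) − (0.2112)(-0.7488) = 0, so the state is separable.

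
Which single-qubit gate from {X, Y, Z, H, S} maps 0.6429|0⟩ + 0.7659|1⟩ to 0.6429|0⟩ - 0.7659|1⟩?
Z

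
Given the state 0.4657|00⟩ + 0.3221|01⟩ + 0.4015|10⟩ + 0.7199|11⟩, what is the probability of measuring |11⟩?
0.5183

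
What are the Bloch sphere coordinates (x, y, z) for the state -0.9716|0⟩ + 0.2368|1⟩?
(-0.4601, 0, 0.8879)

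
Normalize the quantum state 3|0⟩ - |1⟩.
0.9487|0⟩ - 0.3162|1⟩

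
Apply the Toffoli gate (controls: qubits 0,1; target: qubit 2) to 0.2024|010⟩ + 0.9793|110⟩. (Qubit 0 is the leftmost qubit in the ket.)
0.2024|010⟩ + 0.9793|111⟩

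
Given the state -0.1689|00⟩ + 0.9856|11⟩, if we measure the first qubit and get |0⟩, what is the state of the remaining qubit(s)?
-|0⟩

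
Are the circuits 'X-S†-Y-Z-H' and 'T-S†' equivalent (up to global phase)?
No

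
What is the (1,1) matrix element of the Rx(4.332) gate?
-0.5607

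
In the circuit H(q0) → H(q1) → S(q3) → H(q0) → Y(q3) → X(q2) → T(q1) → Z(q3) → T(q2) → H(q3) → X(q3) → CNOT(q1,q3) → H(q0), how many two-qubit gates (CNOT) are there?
1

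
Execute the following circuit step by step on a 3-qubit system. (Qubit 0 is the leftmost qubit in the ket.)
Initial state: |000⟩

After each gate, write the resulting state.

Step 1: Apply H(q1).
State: 1/√2|000⟩ + 1/√2|010⟩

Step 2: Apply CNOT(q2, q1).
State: 1/√2|000⟩ + 1/√2|010⟩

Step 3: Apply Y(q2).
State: (1/√2)i|001⟩ + (1/√2)i|011⟩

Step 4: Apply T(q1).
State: (1/√2)i|001⟩ + (-1/2 + (1/2)i)|011⟩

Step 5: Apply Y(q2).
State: 1/√2|000⟩ + (1/2 + (1/2)i)|010⟩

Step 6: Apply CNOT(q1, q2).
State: 1/√2|000⟩ + (1/2 + (1/2)i)|011⟩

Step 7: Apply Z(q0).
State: 1/√2|000⟩ + (1/2 + (1/2)i)|011⟩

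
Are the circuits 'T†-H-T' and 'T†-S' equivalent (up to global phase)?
No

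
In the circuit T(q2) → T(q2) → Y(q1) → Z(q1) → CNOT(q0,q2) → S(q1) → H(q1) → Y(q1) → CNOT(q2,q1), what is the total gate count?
9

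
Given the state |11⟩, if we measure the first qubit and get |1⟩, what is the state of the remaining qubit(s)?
|1⟩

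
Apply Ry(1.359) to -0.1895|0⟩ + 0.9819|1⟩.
-0.7644|0⟩ + 0.6447|1⟩

Ry(1.359) = [[cos(θ/2), −sin(θ/2)], [sin(θ/2), cos(θ/2)]]; θ = 1.359, cos(θ/2) ≈ 0.777887, sin(θ/2) ≈ 0.628404.
With a = amp(|0⟩) = -0.1895 and b = amp(|1⟩) = 0.9819:
new amp(|0⟩) = (0.777887)·a + (-0.628404)·b = -0.7644
new amp(|1⟩) = (0.628404)·a + (0.777887)·b = 0.6447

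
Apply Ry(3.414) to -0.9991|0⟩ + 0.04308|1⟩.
0.09298|0⟩ - 0.9957|1⟩

Ry(3.414) = [[cos(θ/2), −sin(θ/2)], [sin(θ/2), cos(θ/2)]]; θ = 3.414, cos(θ/2) ≈ -0.135783, sin(θ/2) ≈ 0.990739.
With a = amp(|0⟩) = -0.9991 and b = amp(|1⟩) = 0.04308:
new amp(|0⟩) = (-0.135783)·a + (-0.990739)·b = 0.09298
new amp(|1⟩) = (0.990739)·a + (-0.135783)·b = -0.9957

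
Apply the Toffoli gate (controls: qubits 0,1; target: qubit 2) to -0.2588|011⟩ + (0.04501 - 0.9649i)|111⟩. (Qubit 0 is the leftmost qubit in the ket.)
-0.2588|011⟩ + (0.04501 - 0.9649i)|110⟩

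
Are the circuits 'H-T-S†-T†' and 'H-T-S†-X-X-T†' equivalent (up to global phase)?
Yes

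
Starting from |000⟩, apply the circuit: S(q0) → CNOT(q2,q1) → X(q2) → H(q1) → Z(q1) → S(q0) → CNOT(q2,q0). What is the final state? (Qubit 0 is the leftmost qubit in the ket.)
1/√2|101⟩ - 1/√2|111⟩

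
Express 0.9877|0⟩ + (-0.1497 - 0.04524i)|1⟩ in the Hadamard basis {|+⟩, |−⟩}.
(0.5926 - 0.03199i)|+⟩ + (0.8043 + 0.03199i)|−⟩

With |ψ⟩ = α|0⟩ + β|1⟩, the Hadamard-basis coefficients are ⟨+|ψ⟩ = (α + β)/√2 and ⟨−|ψ⟩ = (α − β)/√2.
Here α = 0.9877, β = (-0.1497 - 0.04524i): (α + β)/√2 = (0.5926 - 0.03199i), (α − β)/√2 = (0.8043 + 0.03199i).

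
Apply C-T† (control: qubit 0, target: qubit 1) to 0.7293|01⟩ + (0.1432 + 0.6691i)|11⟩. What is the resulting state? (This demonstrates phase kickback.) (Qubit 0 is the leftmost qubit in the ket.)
0.7293|01⟩ + (0.5744 + 0.3719i)|11⟩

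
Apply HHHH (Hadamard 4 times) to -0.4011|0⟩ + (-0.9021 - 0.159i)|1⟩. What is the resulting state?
-0.4011|0⟩ + (-0.9021 - 0.159i)|1⟩

H² = I, so an even number of Hadamards cancels: H^4 = I and the state is unchanged.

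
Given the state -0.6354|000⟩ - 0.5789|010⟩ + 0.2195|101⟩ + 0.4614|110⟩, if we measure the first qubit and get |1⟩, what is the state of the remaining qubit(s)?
0.4296|01⟩ + 0.903|10⟩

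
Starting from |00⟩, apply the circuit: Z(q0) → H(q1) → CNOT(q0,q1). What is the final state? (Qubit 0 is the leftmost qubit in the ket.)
1/√2|00⟩ + 1/√2|01⟩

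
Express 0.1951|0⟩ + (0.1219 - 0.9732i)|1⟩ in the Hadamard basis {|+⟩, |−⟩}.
(0.2242 - 0.6882i)|+⟩ + (0.05176 + 0.6882i)|−⟩

With |ψ⟩ = α|0⟩ + β|1⟩, the Hadamard-basis coefficients are ⟨+|ψ⟩ = (α + β)/√2 and ⟨−|ψ⟩ = (α − β)/√2.
Here α = 0.1951, β = (0.1219 - 0.9732i): (α + β)/√2 = (0.2242 - 0.6882i), (α − β)/√2 = (0.05176 + 0.6882i).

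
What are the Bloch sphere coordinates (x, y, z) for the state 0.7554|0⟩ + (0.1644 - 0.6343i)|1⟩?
(0.2484, -0.9583, 0.1413)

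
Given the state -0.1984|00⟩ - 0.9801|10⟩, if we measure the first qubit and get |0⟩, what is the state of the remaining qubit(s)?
-|0⟩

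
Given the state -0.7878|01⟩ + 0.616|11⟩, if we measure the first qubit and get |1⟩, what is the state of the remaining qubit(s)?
|1⟩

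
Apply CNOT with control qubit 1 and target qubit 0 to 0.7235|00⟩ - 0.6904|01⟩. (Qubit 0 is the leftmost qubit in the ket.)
0.7235|00⟩ - 0.6904|11⟩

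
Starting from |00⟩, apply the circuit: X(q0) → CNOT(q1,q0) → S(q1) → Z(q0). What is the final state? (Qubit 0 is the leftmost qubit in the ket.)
-|10⟩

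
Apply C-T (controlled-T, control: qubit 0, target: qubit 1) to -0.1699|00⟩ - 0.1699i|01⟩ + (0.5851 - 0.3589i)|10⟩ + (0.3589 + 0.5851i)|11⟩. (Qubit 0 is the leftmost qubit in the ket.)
-0.1699|00⟩ - 0.1699i|01⟩ + (0.5851 - 0.3589i)|10⟩ + (-0.1599 + 0.6675i)|11⟩

C-T leaves the control-|0⟩ kets |00⟩, |01⟩ unchanged and applies T to qubit 1 on the control-|1⟩ pair (|10⟩, |11⟩).
T = [[1, 0], [0, (1/√2 + (1/√2)i)]].
With a = amp(|10⟩) = (0.5851 - 0.3589i) and b = amp(|11⟩) = (0.3589 + 0.5851i):
new amp(|10⟩) = (1)·a = (0.5851 - 0.3589i)
new amp(|11⟩) = (1/√2 + (1/√2)i)·b = (-0.1599 + 0.6675i)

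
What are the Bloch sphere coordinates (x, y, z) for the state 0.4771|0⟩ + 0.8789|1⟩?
(0.8386, 0, -0.5448)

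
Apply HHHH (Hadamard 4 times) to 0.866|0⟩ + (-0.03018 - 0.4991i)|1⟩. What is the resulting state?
0.866|0⟩ + (-0.03018 - 0.4991i)|1⟩

H² = I, so an even number of Hadamards cancels: H^4 = I and the state is unchanged.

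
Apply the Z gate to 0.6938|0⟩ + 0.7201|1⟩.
0.6938|0⟩ - 0.7201|1⟩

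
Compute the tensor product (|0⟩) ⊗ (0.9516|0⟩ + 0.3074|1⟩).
0.9516|00⟩ + 0.3074|01⟩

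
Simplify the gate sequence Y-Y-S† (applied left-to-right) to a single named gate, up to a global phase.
S†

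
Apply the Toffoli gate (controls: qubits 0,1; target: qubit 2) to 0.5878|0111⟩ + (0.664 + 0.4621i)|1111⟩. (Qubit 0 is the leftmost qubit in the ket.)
0.5878|0111⟩ + (0.664 + 0.4621i)|1101⟩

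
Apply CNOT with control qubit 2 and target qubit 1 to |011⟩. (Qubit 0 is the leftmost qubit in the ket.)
|001⟩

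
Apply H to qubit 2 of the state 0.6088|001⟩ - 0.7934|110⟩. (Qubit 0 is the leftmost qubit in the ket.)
0.4305|000⟩ - 0.4305|001⟩ - 0.561|110⟩ - 0.561|111⟩

H on qubit 2 mixes each pair of kets that differ only in qubit 2: amplitudes (a, b) of (|…0…⟩, |…1…⟩) become ((a + b)/√2, (a − b)/√2). Kets absent from the input have amplitude 0.
(|000⟩, |001⟩): (a, b) = (0, 0.6088) → (0.4305, -0.4305)
(|110⟩, |111⟩): (a, b) = (-0.7934, 0) → (-0.561, -0.561)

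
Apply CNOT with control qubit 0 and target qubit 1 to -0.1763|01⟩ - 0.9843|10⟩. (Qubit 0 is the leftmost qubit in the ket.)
-0.1763|01⟩ - 0.9843|11⟩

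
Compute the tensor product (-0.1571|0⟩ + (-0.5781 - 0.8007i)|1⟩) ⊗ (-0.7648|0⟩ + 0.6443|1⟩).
0.1202|00⟩ - 0.1012|01⟩ + (0.4421 + 0.6124i)|10⟩ + (-0.3725 - 0.5159i)|11⟩

amp(|b₁b₂…⟩) = product of the factor amplitudes for bits b₁, b₂, …; only kets whose every factor amplitude is nonzero survive.
|00⟩: (-0.1571)(-0.7648) = 0.1202
|01⟩: (-0.1571)(0.6443) = -0.1012
|10⟩: (-0.5781 - 0.8007i)(-0.7648) = (0.4421 + 0.6124i)
|11⟩: (-0.5781 - 0.8007i)(0.6443) = (-0.3725 - 0.5159i)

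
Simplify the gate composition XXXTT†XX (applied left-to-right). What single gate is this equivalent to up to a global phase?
X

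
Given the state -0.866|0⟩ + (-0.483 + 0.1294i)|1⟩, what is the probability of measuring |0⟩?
0.75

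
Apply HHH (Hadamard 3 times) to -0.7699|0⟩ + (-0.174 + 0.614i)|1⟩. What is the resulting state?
(-0.6674 + 0.4342i)|0⟩ + (-0.4214 - 0.4342i)|1⟩

H² = I, so H^3 = H: a single Hadamard. With (a, b) = (-0.7699, (-0.174 + 0.614i)), H gives ((a + b)/√2, (a − b)/√2) = ((-0.6674 + 0.4342i), (-0.4214 - 0.4342i)).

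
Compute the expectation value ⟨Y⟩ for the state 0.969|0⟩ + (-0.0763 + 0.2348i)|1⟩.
0.455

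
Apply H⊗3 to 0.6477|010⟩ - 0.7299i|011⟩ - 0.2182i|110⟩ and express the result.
(0.229 - 0.3352i)|000⟩ + (0.229 + 0.1809i)|001⟩ + (-0.229 + 0.3352i)|010⟩ + (-0.229 - 0.1809i)|011⟩ + (0.229 - 0.1809i)|100⟩ + (0.229 + 0.3352i)|101⟩ + (-0.229 + 0.1809i)|110⟩ + (-0.229 - 0.3352i)|111⟩

H⊗3 gives amp(|y⟩) = (1/2√2) Σ_x (−1)^(x·y) amp(|x⟩), where x·y is the number of positions in which both x and y have a 1.
|000⟩: (0.6477 - 0.7299i - 0.2182i)/(2√2) = (0.229 - 0.3352i)
|001⟩: (0.6477 + 0.7299i - 0.2182i)/(2√2) = (0.229 + 0.1809i)
|010⟩: (-0.6477 + 0.7299i + 0.2182i)/(2√2) = (-0.229 + 0.3352i)
|011⟩: (-0.6477 - 0.7299i + 0.2182i)/(2√2) = (-0.229 - 0.1809i)
|100⟩: (0.6477 - 0.7299i + 0.2182i)/(2√2) = (0.229 - 0.1809i)
|101⟩: (0.6477 + 0.7299i + 0.2182i)/(2√2) = (0.229 + 0.3352i)
|110⟩: (-0.6477 + 0.7299i - 0.2182i)/(2√2) = (-0.229 + 0.1809i)
|111⟩: (-0.6477 - 0.7299i - 0.2182i)/(2√2) = (-0.229 - 0.3352i)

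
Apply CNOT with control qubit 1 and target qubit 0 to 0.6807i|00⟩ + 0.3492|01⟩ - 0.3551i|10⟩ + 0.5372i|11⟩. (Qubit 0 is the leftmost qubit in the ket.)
0.6807i|00⟩ + 0.5372i|01⟩ - 0.3551i|10⟩ + 0.3492|11⟩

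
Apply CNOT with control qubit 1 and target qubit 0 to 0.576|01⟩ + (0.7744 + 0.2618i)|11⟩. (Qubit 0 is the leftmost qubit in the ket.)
(0.7744 + 0.2618i)|01⟩ + 0.576|11⟩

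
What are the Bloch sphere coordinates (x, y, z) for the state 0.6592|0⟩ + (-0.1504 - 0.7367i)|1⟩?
(-0.1983, -0.9713, -0.1308)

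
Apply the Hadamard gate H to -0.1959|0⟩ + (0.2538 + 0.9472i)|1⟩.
(0.04094 + 0.6698i)|0⟩ + (-0.318 - 0.6698i)|1⟩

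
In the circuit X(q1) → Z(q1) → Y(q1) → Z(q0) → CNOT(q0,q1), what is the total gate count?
5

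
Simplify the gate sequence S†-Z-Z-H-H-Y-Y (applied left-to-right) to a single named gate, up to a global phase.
S†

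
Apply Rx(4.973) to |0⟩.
-0.793|0⟩ - 0.6092i|1⟩

Rx(4.973) = [[cos(θ/2), −i·sin(θ/2)], [−i·sin(θ/2), cos(θ/2)]]; θ = 4.973, cos(θ/2) ≈ -0.792991, sin(θ/2) ≈ 0.609233.
With a = amp(|0⟩) = 1 and b = amp(|1⟩) = 0:
new amp(|0⟩) = (-0.792991)·a + (-0.609233i)·b = -0.793
new amp(|1⟩) = (-0.609233i)·a + (-0.792991)·b = -0.6092i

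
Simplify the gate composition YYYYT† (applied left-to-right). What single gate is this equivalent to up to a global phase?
T†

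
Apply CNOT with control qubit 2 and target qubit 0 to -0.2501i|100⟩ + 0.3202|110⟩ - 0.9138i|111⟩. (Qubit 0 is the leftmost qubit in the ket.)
-0.9138i|011⟩ - 0.2501i|100⟩ + 0.3202|110⟩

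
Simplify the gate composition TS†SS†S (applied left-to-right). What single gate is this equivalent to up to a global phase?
T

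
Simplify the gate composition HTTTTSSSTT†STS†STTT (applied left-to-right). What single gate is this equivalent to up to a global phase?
H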